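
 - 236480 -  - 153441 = - 83039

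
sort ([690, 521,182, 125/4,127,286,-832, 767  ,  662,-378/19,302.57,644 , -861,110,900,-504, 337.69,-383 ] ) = [-861, - 832,-504, - 383, - 378/19, 125/4,110,  127,182,286,302.57,337.69,521,644,662,690, 767, 900] 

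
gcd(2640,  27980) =20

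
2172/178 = 12+18/89 = 12.20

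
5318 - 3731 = 1587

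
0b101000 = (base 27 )1d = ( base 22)1i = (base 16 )28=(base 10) 40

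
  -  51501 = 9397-60898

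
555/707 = 555/707 = 0.79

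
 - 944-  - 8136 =7192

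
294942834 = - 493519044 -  - 788461878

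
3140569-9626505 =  - 6485936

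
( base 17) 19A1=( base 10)7685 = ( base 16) 1E05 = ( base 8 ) 17005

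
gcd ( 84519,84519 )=84519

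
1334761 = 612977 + 721784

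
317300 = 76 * 4175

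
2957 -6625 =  - 3668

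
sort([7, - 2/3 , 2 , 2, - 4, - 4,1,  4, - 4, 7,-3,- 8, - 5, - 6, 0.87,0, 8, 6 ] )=[ - 8, - 6, - 5,  -  4, - 4 ,-4, - 3, - 2/3 , 0, 0.87,  1, 2, 2, 4,6,  7, 7,  8]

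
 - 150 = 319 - 469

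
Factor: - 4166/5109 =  - 2^1*3^(-1 )*13^( - 1) * 131^( - 1 )*2083^1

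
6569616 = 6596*996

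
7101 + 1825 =8926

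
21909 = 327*67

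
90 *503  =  45270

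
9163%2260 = 123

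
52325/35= 1495 =1495.00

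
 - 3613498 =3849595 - 7463093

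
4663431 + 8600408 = 13263839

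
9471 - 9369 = 102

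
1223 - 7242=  - 6019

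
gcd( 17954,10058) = 94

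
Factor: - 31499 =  - 13^1*2423^1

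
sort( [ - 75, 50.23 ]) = [ - 75,  50.23] 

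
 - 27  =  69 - 96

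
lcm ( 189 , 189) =189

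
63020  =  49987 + 13033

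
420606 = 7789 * 54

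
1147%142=11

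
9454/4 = 2363 + 1/2 = 2363.50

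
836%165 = 11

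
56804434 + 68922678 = 125727112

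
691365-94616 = 596749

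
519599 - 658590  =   - 138991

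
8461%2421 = 1198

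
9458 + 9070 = 18528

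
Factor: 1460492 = 2^2*11^1*19^1*1747^1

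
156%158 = 156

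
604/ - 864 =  - 1 + 65/216 = - 0.70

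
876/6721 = 876/6721 = 0.13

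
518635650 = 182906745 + 335728905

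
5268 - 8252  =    -  2984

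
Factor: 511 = 7^1  *73^1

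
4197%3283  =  914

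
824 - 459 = 365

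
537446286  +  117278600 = 654724886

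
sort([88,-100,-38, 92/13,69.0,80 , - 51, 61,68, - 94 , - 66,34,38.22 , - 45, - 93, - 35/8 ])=[ - 100, - 94, - 93, - 66 ,  -  51, - 45 ,-38, - 35/8, 92/13,34,38.22,61,68,69.0, 80,88 ] 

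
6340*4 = 25360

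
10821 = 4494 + 6327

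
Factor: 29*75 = 2175 = 3^1*5^2*29^1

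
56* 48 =2688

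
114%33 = 15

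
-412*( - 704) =290048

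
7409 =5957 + 1452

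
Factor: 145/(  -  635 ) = -29^1*127^( - 1) = - 29/127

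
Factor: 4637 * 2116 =9811892 = 2^2*23^2 *4637^1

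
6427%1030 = 247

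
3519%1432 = 655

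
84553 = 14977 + 69576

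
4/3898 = 2/1949 = 0.00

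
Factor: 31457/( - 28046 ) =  - 83/74 = - 2^ (-1 )*37^(-1 )*83^1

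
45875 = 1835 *25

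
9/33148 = 9/33148 = 0.00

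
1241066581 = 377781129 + 863285452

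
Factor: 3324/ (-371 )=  - 2^2 * 3^1*7^( - 1)*53^( - 1)*277^1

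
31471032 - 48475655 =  - 17004623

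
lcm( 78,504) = 6552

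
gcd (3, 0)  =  3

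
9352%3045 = 217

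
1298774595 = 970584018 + 328190577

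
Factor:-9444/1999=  - 2^2 * 3^1*787^1*1999^( - 1) 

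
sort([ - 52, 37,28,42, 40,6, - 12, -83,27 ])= [-83,-52, - 12, 6, 27,28, 37,40,42 ] 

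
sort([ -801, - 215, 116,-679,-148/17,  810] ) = [ - 801  , - 679, - 215,-148/17, 116,810] 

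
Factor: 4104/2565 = 8/5 = 2^3*5^( - 1 )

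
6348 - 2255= 4093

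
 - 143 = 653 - 796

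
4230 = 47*90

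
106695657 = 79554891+27140766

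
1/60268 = 1/60268=0.00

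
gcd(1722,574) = 574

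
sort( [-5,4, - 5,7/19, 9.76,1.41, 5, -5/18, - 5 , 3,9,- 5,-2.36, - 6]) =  [ - 6,-5, - 5, - 5, - 5, - 2.36, - 5/18,  7/19, 1.41,3, 4, 5, 9, 9.76 ]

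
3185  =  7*455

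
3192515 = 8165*391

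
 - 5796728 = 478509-6275237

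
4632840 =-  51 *(  -  90840 ) 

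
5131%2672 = 2459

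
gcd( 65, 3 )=1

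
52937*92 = 4870204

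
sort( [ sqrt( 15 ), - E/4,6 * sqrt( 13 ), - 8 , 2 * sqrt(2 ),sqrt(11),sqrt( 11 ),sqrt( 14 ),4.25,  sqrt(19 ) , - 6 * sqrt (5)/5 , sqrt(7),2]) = [ -8, - 6*sqrt( 5)/5, - E/4, 2,sqrt(7), 2*sqrt(2 ), sqrt(11),  sqrt(11), sqrt(14), sqrt( 15 ),4.25, sqrt(19 ),  6*sqrt (13)]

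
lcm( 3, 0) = 0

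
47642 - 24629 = 23013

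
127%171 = 127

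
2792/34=82 + 2/17 = 82.12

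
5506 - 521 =4985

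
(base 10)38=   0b100110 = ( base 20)1I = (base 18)22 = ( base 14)2A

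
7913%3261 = 1391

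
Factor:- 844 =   -  2^2*211^1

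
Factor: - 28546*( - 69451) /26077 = 2^1*7^1*89^( - 1 )*199^1*293^( - 1)*349^1*2039^1=1982548246/26077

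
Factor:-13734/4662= - 109/37 = - 37^(-1 )*109^1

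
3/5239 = 3/5239 = 0.00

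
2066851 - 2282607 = -215756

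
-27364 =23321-50685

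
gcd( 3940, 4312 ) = 4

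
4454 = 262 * 17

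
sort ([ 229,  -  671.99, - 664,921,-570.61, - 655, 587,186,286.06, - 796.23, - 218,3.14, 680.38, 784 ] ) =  [ - 796.23, - 671.99, - 664, - 655, - 570.61 , - 218,3.14, 186,229,286.06,  587,680.38, 784,921]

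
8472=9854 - 1382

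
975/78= 25/2 = 12.50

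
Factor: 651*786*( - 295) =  - 2^1*3^2*5^1 * 7^1*31^1*59^1*131^1 = - 150947370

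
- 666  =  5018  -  5684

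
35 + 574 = 609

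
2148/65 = 33+3/65 =33.05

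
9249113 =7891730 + 1357383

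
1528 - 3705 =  - 2177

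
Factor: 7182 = 2^1*3^3*7^1*19^1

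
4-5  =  -1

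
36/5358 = 6/893 = 0.01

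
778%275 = 228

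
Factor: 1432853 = 229^1*6257^1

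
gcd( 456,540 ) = 12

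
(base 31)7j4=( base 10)7320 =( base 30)840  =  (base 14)294C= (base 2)1110010011000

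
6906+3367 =10273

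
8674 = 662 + 8012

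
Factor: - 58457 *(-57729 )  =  3^1 * 7^3*1193^1*2749^1 = 3374664153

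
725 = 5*145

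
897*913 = 818961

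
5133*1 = 5133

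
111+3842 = 3953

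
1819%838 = 143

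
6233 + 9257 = 15490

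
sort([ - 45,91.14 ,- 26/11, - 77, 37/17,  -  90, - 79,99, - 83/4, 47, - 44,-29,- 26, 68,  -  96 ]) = [ - 96, - 90, - 79, - 77, -45, -44,-29, - 26, - 83/4 , - 26/11,37/17,47,68,91.14, 99]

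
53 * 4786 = 253658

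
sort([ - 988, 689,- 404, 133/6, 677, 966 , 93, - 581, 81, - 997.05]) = [ - 997.05, - 988, - 581, - 404, 133/6,  81,  93,677,  689,  966 ]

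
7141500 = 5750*1242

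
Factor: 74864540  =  2^2*5^1 * 23^1*162749^1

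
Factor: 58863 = 3^1*7^1 *2803^1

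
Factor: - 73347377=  - 73347377^1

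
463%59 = 50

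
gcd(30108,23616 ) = 12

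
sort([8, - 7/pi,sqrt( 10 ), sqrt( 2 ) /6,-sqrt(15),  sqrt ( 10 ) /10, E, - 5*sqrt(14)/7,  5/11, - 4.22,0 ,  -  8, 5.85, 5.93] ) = [ - 8,-4.22, - sqrt(15), -5*sqrt(14) /7, - 7/pi,0,sqrt( 2)/6,sqrt( 10)/10, 5/11 , E , sqrt(10 ),5.85,5.93,8]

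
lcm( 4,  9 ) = 36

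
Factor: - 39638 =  - 2^1*19819^1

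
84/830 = 42/415=0.10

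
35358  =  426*83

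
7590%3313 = 964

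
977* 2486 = 2428822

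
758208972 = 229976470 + 528232502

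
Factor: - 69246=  - 2^1*3^2*3847^1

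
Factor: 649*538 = 349162  =  2^1*11^1*59^1*269^1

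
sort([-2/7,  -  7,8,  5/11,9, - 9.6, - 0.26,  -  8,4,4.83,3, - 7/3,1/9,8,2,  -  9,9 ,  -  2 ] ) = [ - 9.6, - 9, - 8, -7, - 7/3, - 2 , - 2/7, - 0.26,1/9,5/11 , 2, 3,4,4.83,8,8,9,9]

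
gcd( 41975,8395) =8395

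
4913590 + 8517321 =13430911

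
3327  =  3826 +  - 499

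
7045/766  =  9 + 151/766 = 9.20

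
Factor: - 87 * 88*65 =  - 497640= - 2^3*3^1*5^1 * 11^1*  13^1*29^1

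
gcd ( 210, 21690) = 30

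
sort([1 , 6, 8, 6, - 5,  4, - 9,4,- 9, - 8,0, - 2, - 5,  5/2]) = [ - 9,  -  9, - 8,-5,-5, - 2, 0,1,5/2,4,4 , 6, 6,  8 ]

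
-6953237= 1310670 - 8263907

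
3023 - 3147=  - 124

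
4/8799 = 4/8799 = 0.00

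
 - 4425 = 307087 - 311512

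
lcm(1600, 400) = 1600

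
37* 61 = 2257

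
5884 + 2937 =8821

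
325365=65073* 5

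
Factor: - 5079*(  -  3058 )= 15531582 = 2^1*3^1*11^1*139^1 * 1693^1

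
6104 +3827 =9931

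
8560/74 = 4280/37 = 115.68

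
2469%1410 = 1059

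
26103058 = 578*45161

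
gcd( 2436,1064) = 28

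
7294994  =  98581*74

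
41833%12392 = 4657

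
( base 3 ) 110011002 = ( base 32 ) 8KQ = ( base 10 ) 8858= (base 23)gh3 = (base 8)21232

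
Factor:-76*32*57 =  - 2^7*3^1*19^2 = - 138624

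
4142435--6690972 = 10833407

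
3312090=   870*3807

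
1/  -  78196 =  - 1/78196 = - 0.00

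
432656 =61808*7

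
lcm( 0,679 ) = 0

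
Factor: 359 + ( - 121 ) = 238=2^1 * 7^1*17^1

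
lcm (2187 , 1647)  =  133407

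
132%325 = 132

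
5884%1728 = 700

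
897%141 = 51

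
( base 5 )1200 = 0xaf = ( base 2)10101111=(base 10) 175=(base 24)77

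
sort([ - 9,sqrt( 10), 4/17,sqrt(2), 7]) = [ - 9 , 4/17, sqrt(2),sqrt( 10),  7] 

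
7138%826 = 530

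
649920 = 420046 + 229874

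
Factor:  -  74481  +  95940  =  21459 =3^1*23^1*311^1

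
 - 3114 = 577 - 3691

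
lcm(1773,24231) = 72693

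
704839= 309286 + 395553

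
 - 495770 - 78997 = -574767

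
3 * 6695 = 20085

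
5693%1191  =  929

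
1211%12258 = 1211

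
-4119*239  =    -  984441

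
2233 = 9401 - 7168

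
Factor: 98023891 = 7^1 * 31^1 * 451723^1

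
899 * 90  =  80910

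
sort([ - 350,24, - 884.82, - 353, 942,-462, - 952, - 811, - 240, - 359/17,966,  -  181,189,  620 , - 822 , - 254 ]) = [  -  952, - 884.82, - 822, - 811 , - 462, - 353, - 350, - 254, - 240, - 181, - 359/17,24,  189, 620,942, 966]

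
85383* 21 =1793043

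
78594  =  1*78594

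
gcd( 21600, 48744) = 72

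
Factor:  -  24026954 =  - 2^1*7^2*245173^1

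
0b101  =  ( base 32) 5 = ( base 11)5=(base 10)5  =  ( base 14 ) 5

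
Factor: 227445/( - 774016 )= - 2^ (  -  7 )*3^1*5^1*59^1 * 257^1*6047^( - 1)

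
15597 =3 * 5199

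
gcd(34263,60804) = 27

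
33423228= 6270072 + 27153156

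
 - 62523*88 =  - 5502024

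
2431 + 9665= 12096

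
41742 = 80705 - 38963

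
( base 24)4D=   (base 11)9A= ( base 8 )155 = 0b1101101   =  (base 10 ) 109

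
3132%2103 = 1029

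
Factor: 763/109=7 = 7^1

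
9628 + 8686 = 18314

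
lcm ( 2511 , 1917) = 178281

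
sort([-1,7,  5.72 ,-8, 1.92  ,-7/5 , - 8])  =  [ - 8  ,-8, -7/5, - 1,1.92, 5.72, 7]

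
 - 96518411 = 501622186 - 598140597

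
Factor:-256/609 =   -  2^8*3^ ( - 1)*7^(  -  1)*29^( - 1)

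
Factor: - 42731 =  - 13^1*19^1 * 173^1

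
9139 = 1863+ 7276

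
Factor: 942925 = 5^2 * 37717^1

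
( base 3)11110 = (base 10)120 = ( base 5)440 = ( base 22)5a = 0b1111000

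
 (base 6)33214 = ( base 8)11012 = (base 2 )1001000001010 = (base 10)4618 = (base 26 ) 6lg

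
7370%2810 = 1750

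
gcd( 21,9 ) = 3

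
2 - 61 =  - 59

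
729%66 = 3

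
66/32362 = 3/1471 = 0.00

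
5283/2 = 2641+1/2= 2641.50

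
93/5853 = 31/1951 = 0.02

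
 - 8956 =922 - 9878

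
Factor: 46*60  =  2760  =  2^3*3^1*5^1*23^1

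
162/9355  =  162/9355= 0.02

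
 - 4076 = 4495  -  8571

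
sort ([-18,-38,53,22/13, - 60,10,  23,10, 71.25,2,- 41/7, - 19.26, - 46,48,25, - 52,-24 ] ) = [-60, - 52, - 46,-38, - 24, - 19.26,-18,-41/7,22/13,2, 10, 10,23,25, 48,53, 71.25]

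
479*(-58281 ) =-27916599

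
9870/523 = 18 + 456/523  =  18.87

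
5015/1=5015= 5015.00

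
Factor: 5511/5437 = 3^1 * 11^1*167^1 * 5437^( - 1) 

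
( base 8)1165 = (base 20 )1b9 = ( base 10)629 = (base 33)J2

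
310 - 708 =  - 398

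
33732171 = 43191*781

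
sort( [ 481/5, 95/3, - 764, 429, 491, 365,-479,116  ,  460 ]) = [ - 764, - 479,95/3,481/5,  116 , 365, 429,460, 491 ] 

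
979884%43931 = 13402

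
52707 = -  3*(  -  17569)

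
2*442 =884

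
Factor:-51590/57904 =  - 335/376  =  - 2^( - 3) * 5^1*47^( - 1 )*67^1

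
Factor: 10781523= 3^2*1197947^1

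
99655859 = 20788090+78867769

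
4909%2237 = 435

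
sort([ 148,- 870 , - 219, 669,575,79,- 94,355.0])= [ - 870, -219 ,  -  94, 79,148,  355.0,575, 669]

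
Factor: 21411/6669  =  19^(  -  1 )*61^1 = 61/19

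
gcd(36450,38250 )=450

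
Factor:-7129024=-2^6*7^1* 15913^1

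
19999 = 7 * 2857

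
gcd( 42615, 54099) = 9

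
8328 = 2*4164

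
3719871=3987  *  933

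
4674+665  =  5339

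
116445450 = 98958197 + 17487253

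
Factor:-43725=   -3^1* 5^2 * 11^1*53^1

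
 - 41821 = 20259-62080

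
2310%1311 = 999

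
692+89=781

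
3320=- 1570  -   - 4890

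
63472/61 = 63472/61  =  1040.52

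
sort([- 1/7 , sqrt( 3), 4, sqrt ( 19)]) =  [ - 1/7, sqrt( 3),4,sqrt( 19)]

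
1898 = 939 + 959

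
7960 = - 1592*( - 5 )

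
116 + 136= 252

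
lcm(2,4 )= 4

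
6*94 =564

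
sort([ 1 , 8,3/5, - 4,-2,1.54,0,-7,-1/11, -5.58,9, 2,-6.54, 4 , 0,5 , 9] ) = [ - 7,-6.54,- 5.58, - 4,  -  2 ,-1/11,0,0,3/5, 1 , 1.54,2,4,5,8,9,9 ] 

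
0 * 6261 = 0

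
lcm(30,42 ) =210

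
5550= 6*925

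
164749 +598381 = 763130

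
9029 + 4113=13142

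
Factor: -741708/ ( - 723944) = 2^( - 1)*3^2*11^1*13^( - 1 )*1873^1*6961^( - 1 ) = 185427/180986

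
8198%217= 169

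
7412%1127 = 650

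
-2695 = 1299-3994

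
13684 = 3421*4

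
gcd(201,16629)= 3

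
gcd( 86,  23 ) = 1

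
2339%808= 723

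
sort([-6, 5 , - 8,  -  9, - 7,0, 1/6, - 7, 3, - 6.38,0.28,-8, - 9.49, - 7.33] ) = [ - 9.49, - 9,- 8, - 8,-7.33,-7, - 7,-6.38, - 6, 0, 1/6 , 0.28,  3,5]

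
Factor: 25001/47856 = 2^( - 4)*3^(  -  1 )*  23^1*997^(-1 )*1087^1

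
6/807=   2/269 =0.01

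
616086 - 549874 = 66212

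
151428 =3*50476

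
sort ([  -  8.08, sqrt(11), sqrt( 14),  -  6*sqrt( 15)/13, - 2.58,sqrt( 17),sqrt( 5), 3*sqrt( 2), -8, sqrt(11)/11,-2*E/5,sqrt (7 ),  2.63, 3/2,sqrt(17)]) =[ - 8.08, - 8,  -  2.58, - 6*sqrt( 15) /13,-2* E/5,sqrt( 11) /11,3/2, sqrt( 5),2.63 , sqrt( 7 ), sqrt( 11 ),sqrt( 14),  sqrt( 17),sqrt( 17),3*sqrt(  2 ) ] 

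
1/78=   1/78 = 0.01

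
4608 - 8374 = -3766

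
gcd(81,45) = 9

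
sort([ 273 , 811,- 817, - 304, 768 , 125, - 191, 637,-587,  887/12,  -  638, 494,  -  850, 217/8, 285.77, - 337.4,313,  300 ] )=[ - 850 , - 817, - 638, - 587,-337.4,-304,  -  191,  217/8,887/12, 125, 273,285.77, 300,313 , 494,637, 768, 811]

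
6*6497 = 38982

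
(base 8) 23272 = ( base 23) ih1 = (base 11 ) 74a3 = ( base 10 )9914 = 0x26ba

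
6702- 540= 6162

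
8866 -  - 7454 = 16320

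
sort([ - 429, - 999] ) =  [ - 999, - 429]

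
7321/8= 915+1/8 = 915.12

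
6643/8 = 6643/8 = 830.38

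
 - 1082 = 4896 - 5978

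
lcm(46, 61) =2806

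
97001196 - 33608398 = 63392798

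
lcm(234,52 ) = 468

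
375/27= 125/9= 13.89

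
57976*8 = 463808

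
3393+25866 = 29259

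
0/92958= 0 = 0.00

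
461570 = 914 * 505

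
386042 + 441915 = 827957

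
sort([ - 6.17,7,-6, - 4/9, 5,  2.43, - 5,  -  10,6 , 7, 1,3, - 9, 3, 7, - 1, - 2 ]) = [- 10,  -  9, - 6.17 ,-6, - 5, -2, - 1,-4/9,1, 2.43,  3,3, 5, 6,7, 7, 7 ]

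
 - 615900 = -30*20530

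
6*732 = 4392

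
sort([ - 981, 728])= [ - 981, 728 ]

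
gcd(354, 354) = 354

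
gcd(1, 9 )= 1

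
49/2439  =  49/2439 = 0.02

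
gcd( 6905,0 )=6905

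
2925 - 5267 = -2342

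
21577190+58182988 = 79760178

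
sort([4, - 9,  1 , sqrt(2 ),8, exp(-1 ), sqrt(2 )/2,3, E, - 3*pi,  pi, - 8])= [ - 3*pi, - 9, - 8, exp( - 1),sqrt( 2)/2, 1,sqrt( 2 ), E , 3,pi, 4, 8 ] 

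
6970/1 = 6970 = 6970.00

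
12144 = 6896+5248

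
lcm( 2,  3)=6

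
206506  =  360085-153579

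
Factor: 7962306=2^1 * 3^1  *  11^1*120641^1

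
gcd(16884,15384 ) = 12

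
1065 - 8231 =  - 7166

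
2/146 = 1/73 = 0.01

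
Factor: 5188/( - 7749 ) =  -  2^2*3^( - 3) * 7^(-1) * 41^( -1)*1297^1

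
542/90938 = 271/45469 = 0.01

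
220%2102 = 220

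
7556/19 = 397 + 13/19 = 397.68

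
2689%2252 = 437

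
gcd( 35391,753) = 753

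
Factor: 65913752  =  2^3 * 29^1 * 284111^1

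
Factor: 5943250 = 2^1* 5^3 *23773^1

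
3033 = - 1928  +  4961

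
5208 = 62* 84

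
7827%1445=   602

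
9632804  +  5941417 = 15574221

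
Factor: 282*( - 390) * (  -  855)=94032900 = 2^2*3^4*5^2 *13^1*19^1*47^1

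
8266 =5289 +2977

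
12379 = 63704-51325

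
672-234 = 438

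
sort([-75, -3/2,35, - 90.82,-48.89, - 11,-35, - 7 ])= [-90.82,-75, - 48.89 , -35, - 11, - 7, - 3/2, 35] 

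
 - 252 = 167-419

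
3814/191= 3814/191 = 19.97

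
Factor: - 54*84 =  - 4536 = - 2^3 * 3^4*7^1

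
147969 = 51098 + 96871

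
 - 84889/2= - 84889/2= - 42444.50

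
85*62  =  5270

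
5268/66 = 79 + 9/11 = 79.82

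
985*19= 18715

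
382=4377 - 3995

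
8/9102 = 4/4551   =  0.00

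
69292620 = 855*81044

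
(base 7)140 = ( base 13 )5C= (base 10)77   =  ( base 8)115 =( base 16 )4D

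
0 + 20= 20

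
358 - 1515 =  - 1157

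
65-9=56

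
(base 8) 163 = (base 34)3D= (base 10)115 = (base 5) 430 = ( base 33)3G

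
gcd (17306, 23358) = 34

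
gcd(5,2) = 1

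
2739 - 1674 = 1065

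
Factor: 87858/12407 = 2^1*3^3 * 19^( - 1)*653^ ( - 1)*1627^1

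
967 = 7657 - 6690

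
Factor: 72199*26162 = 2^1*17^1*31^1*103^1*127^1* 137^1 = 1888870238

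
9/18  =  1/2  =  0.50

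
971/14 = 69 + 5/14 = 69.36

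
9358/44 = 212 + 15/22 = 212.68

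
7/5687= 7/5687 = 0.00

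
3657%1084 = 405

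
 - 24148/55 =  - 24148/55 = - 439.05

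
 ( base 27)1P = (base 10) 52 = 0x34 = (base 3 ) 1221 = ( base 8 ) 64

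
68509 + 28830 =97339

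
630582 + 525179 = 1155761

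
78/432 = 13/72 =0.18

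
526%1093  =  526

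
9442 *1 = 9442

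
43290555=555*78001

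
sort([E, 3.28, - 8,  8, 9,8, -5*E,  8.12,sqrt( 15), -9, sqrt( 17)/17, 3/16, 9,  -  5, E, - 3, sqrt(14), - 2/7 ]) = [ -5 *E,-9 , - 8, - 5,- 3, - 2/7, 3/16, sqrt(17)/17, E,E, 3.28, sqrt( 14),sqrt(15), 8, 8,8.12, 9, 9 ]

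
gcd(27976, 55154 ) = 2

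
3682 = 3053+629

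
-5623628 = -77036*73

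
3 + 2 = 5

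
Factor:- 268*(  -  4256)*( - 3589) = -4093642112 = - 2^7 * 7^1*19^1 * 37^1*67^1*97^1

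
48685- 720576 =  - 671891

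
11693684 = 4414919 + 7278765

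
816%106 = 74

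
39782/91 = 437+15/91 = 437.16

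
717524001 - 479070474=238453527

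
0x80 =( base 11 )107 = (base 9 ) 152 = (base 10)128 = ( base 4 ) 2000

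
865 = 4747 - 3882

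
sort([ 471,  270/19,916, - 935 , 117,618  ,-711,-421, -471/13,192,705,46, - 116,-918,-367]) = [-935 ,  -  918,-711, - 421, - 367, - 116,-471/13, 270/19,  46,117, 192,471, 618 , 705,916 ]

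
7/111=7/111 = 0.06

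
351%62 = 41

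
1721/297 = 1721/297 = 5.79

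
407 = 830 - 423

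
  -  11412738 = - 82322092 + 70909354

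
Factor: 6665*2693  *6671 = 5^1*7^1*31^1 * 43^1*953^1* 2693^1 =119736744995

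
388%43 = 1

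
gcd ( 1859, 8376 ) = 1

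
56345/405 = 11269/81=139.12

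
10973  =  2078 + 8895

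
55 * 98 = 5390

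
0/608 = 0 = 0.00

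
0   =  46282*0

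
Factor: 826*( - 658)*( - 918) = 2^3* 3^3*7^2*17^1*47^1*59^1 = 498940344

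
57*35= 1995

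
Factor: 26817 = 3^1*7^1 * 1277^1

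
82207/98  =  838 + 83/98=838.85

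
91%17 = 6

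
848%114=50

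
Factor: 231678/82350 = 211/75 = 3^( - 1)*5^ ( - 2)*211^1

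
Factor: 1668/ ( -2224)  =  -3/4 =-  2^( - 2)*3^1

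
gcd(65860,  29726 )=178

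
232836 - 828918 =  - 596082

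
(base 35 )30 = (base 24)49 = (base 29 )3I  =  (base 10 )105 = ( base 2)1101001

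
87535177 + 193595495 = 281130672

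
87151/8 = 10893 + 7/8=10893.88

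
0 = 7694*0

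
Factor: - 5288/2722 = -2^2  *661^1*1361^ (-1)= - 2644/1361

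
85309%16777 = 1424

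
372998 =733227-360229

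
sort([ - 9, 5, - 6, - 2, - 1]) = [ - 9, - 6, - 2, - 1, 5 ] 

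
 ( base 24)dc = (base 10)324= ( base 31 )ae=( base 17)121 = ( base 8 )504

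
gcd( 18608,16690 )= 2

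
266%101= 64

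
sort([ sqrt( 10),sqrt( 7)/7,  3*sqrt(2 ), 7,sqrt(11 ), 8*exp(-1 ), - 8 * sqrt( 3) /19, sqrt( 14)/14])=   [ - 8*sqrt( 3)/19,sqrt( 14 )/14 , sqrt(7) /7, 8*exp( - 1 ), sqrt( 10 ) , sqrt ( 11), 3*sqrt( 2),7]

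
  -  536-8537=  -  9073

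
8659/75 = 8659/75 =115.45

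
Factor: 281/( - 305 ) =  - 5^(- 1)*61^ ( - 1 )*281^1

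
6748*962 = 6491576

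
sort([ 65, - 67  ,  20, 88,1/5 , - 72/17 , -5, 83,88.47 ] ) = [-67, - 5, -72/17, 1/5, 20, 65, 83, 88, 88.47 ] 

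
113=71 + 42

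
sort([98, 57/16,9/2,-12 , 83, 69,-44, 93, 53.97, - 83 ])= [-83, - 44, - 12,57/16, 9/2, 53.97, 69,83, 93,98]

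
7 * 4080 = 28560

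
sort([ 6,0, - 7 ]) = [ - 7, 0,6]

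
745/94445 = 149/18889 = 0.01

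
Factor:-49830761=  - 727^1* 68543^1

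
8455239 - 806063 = 7649176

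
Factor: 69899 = 69899^1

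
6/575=6/575  =  0.01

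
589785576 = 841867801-252082225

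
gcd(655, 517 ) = 1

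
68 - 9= 59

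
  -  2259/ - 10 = 2259/10 = 225.90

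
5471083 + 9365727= 14836810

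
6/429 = 2/143   =  0.01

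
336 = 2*168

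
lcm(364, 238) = 6188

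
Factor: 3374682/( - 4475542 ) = -3^1*59^1*9533^1*2237771^( - 1 ) = - 1687341/2237771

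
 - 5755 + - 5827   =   - 11582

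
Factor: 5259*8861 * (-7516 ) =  - 350245592484 = - 2^2*3^1*1753^1 *1879^1*8861^1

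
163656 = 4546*36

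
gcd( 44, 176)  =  44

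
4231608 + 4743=4236351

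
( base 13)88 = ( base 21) 57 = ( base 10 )112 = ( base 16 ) 70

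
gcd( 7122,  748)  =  2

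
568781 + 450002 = 1018783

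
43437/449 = 43437/449  =  96.74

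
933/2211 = 311/737 = 0.42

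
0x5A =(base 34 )2M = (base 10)90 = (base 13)6C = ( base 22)42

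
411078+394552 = 805630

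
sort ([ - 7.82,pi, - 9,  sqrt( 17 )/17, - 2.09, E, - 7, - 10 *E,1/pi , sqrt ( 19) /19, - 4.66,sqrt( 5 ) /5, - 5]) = [-10*E,  -  9,-7.82 , - 7, - 5, - 4.66, -2.09,sqrt(19 ) /19,sqrt(17)/17, 1/pi,  sqrt (5 ) /5,E,pi ] 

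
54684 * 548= 29966832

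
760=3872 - 3112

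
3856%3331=525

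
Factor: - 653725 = - 5^2*79^1*331^1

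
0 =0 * 688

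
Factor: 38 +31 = 69=3^1 * 23^1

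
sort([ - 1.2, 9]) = [ - 1.2,9] 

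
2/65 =2/65 =0.03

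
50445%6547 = 4616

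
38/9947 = 38/9947 = 0.00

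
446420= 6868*65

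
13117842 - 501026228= - 487908386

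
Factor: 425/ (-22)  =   -2^ ( - 1 )*5^2 * 11^(  -  1 )*17^1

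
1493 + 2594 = 4087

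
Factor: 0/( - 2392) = 0^1=   0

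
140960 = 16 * 8810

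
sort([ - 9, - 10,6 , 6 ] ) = [-10 ,  -  9, 6,6 ] 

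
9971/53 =9971/53 = 188.13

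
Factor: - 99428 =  - 2^2 * 7^1*53^1*67^1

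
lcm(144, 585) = 9360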